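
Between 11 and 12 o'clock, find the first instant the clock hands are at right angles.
At t minutes past 11:00, the hour hand is at 30 x 11 + 0.5t degrees and the minute hand is at 6t degrees.
The smaller angle between them is 90 degrees when |30H - 5.5t| = 90 or |30H - 5.5t| = 270.
With H = 11, solve 30 x 11 - 5.5t = +/- target for each target:
  t = (30 x 11 - 90) / 5.5 = 43.64
  t = (30 x 11 + 90) / 5.5 = 76.36 (outside (0, 60))
  t = (30 x 11 - 270) / 5.5 = 10.91
  t = (30 x 11 + 270) / 5.5 = 109.09 (outside (0, 60))
Valid solutions in (0, 60): {10.91, 43.64} minutes.
First occurrence: t = 10.91 minutes.
The hands are at right angles at 10.91 minutes past 11:00.

Final answer: 10.91 minutes past 11:00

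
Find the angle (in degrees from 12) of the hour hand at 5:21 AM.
The hour hand moves 30 degrees per hour and 0.5 degrees per minute.
At 5:21: (5) x 30 + 21 x 0.5 = 150 + 10.5 = 160.5 degrees

Final answer: 160.5 degrees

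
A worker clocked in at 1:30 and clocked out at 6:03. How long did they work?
From 1:30 to 6:03:
(6 x 60 + 3) - (1 x 60 + 30) = 363 - 90 = 273 minutes
= 4 hours and 33 minutes

Final answer: 4 hours and 33 minutes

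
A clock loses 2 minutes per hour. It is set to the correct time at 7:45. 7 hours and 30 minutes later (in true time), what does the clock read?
For every 60 true minutes, the faulty clock advances 60 - 2 = 58 minutes.
True elapsed: 7 hours and 30 minutes = 450 minutes.
Faulty clock advances: 450 x 58/60 = 435 minutes (drift: 15 minutes behind).
Shown time: 7:45 + 435 minutes = 3:00.

Final answer: 3:00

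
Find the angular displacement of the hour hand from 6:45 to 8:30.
The hour hand moves 0.5 degrees per minute.
Time elapsed: 8:30 - 6:45 = 105 minutes
Angular displacement: 105 x 0.5 = 52.5 degrees

Final answer: 52.5 degrees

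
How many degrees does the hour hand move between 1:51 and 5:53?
The hour hand moves 0.5 degrees per minute.
Time elapsed: 5:53 - 1:51 = 242 minutes
Angular displacement: 242 x 0.5 = 121 degrees

Final answer: 121 degrees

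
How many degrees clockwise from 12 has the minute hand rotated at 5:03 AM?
The minute hand moves 6 degrees per minute.
At 5:03: 3 x 6 = 18 degrees

Final answer: 18 degrees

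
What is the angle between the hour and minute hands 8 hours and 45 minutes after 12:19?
First find the time 8 hours and 45 minutes after 12:19.
Total minutes: 12 x 60 + 19 + 8 x 60 + 45 = 1264.
1264 mod 720 = 544 minutes = 9:04.
Now compute the angle at 9:04:
Hour hand: 9 x 30 + 4 x 0.5 = 272 degrees
Minute hand: 4 x 6 = 24 degrees
Difference: |272 - 24| = 248 degrees
Smaller angle: 360 - 248 = 112 degrees

Final answer: 112 degrees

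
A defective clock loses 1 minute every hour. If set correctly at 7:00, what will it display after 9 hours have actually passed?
For every 60 true minutes, the faulty clock advances 60 - 1 = 59 minutes.
True elapsed: 9 hours = 540 minutes.
Faulty clock advances: 540 x 59/60 = 531 minutes (drift: 9 minutes behind).
Shown time: 7:00 + 531 minutes = 3:51.

Final answer: 3:51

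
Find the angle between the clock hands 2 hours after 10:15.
First find the time 2 hours after 10:15.
Total minutes: 10 x 60 + 15 + 2 x 60 + 0 = 735.
735 mod 720 = 15 minutes = 12:15.
Now compute the angle at 12:15:
Hour hand: 0 x 30 + 15 x 0.5 = 7.5 degrees
Minute hand: 15 x 6 = 90 degrees
Difference: |7.5 - 90| = 82.5 degrees
The angle is 82.5 degrees

Final answer: 82.5 degrees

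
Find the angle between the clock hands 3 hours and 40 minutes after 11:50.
First find the time 3 hours and 40 minutes after 11:50.
Total minutes: 11 x 60 + 50 + 3 x 60 + 40 = 930.
930 mod 720 = 210 minutes = 3:30.
Now compute the angle at 3:30:
Hour hand: 3 x 30 + 30 x 0.5 = 105 degrees
Minute hand: 30 x 6 = 180 degrees
Difference: |105 - 180| = 75 degrees
The angle is 75 degrees

Final answer: 75 degrees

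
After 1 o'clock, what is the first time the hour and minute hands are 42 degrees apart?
At t minutes past 1:00, the hour hand is at 30 x 1 + 0.5t degrees and the minute hand is at 6t degrees.
The smaller angle between them is 42 degrees when |30H - 5.5t| = 42 or |30H - 5.5t| = 318.
With H = 1, solve 30 x 1 - 5.5t = +/- target for each target:
  t = (30 x 1 - 42) / 5.5 = -2.18 (outside (0, 60))
  t = (30 x 1 + 42) / 5.5 = 13.09
  t = (30 x 1 - 318) / 5.5 = -52.36 (outside (0, 60))
  t = (30 x 1 + 318) / 5.5 = 63.27 (outside (0, 60))
Valid solutions in (0, 60): {13.09} minutes.
The first occurrence is t = 13.09 minutes.
The hands form a 42-degree angle at 13.09 minutes past 1:00.

Final answer: 13.09 minutes past 1:00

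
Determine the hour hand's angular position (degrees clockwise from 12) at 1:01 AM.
The hour hand moves 30 degrees per hour and 0.5 degrees per minute.
At 1:01: (1) x 30 + 1 x 0.5 = 30 + 0.5 = 30.5 degrees

Final answer: 30.5 degrees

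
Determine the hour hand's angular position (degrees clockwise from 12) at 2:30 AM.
The hour hand moves 30 degrees per hour and 0.5 degrees per minute.
At 2:30: (2) x 30 + 30 x 0.5 = 60 + 15 = 75 degrees

Final answer: 75 degrees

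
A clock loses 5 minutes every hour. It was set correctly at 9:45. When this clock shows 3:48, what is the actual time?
For every 60 true minutes, the faulty clock advances 55 minutes, so 1 faulty-clock minute corresponds to 60/55 true minutes.
From 9:45 to 3:48 on the faulty dial is 363 minutes.
True elapsed: 363 x 60/55 = 396 minutes = 6 hours and 36 minutes.
True time: 9:45 + 6 hours and 36 minutes = 4:21.

Final answer: 4:21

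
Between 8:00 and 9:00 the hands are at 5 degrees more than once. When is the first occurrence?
At t minutes past 8:00, the hour hand is at 30 x 8 + 0.5t degrees and the minute hand is at 6t degrees.
The smaller angle between them is 5 degrees when |30H - 5.5t| = 5 or |30H - 5.5t| = 355.
With H = 8, solve 30 x 8 - 5.5t = +/- target for each target:
  t = (30 x 8 - 5) / 5.5 = 42.73
  t = (30 x 8 + 5) / 5.5 = 44.55
  t = (30 x 8 - 355) / 5.5 = -20.91 (outside (0, 60))
  t = (30 x 8 + 355) / 5.5 = 108.18 (outside (0, 60))
Valid solutions in (0, 60): {42.73, 44.55} minutes.
The first occurrence is t = 42.73 minutes.
The hands form a 5-degree angle at 42.73 minutes past 8:00.

Final answer: 42.73 minutes past 8:00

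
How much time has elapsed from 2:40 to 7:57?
From 2:40 to 7:57:
(7 x 60 + 57) - (2 x 60 + 40) = 477 - 160 = 317 minutes
= 5 hours and 17 minutes

Final answer: 5 hours and 17 minutes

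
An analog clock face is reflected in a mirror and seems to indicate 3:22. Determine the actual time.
Reflection across the vertical (12-6) axis maps a hand at angle A degrees to (360 - A) degrees, which sends a reading of T minutes past 12:00 to (720 - T) minutes past 12:00.
Mirror reads 3:22 = 202 minutes past 12:00.
Actual time: (720 - 202) mod 720 = 518 minutes = 8:38.

Final answer: 8:38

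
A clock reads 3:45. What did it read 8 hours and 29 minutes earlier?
Starting time: 3:45 = 225 total minutes past 12:00
Subtracting: 8 hours and 29 minutes = 509 minutes
225 - 509 = -284 (negative, add 12 hours = 720) = 436 minutes
= 7 hours and 16 minutes past 12:00 = 7:16

Final answer: 7:16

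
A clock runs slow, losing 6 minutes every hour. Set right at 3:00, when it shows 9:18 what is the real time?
For every 60 true minutes, the faulty clock advances 54 minutes, so 1 faulty-clock minute corresponds to 60/54 true minutes.
From 3:00 to 9:18 on the faulty dial is 378 minutes.
True elapsed: 378 x 60/54 = 420 minutes = 7 hours.
True time: 3:00 + 7 hours = 10:00.

Final answer: 10:00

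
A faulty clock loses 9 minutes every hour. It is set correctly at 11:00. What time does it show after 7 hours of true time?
For every 60 true minutes, the faulty clock advances 60 - 9 = 51 minutes.
True elapsed: 7 hours = 420 minutes.
Faulty clock advances: 420 x 51/60 = 357 minutes (drift: 63 minutes behind).
Shown time: 11:00 + 357 minutes = 4:57.

Final answer: 4:57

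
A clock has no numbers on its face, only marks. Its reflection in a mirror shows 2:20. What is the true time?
Reflection across the vertical (12-6) axis maps a hand at angle A degrees to (360 - A) degrees, which sends a reading of T minutes past 12:00 to (720 - T) minutes past 12:00.
Mirror reads 2:20 = 140 minutes past 12:00.
Actual time: (720 - 140) mod 720 = 580 minutes = 9:40.

Final answer: 9:40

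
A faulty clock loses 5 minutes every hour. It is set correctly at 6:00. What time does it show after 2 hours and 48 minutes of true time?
For every 60 true minutes, the faulty clock advances 60 - 5 = 55 minutes.
True elapsed: 2 hours and 48 minutes = 168 minutes.
Faulty clock advances: 168 x 55/60 = 154 minutes (drift: 14 minutes behind).
Shown time: 6:00 + 154 minutes = 8:34.

Final answer: 8:34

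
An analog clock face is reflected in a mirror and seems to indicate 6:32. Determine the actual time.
Reflection across the vertical (12-6) axis maps a hand at angle A degrees to (360 - A) degrees, which sends a reading of T minutes past 12:00 to (720 - T) minutes past 12:00.
Mirror reads 6:32 = 392 minutes past 12:00.
Actual time: (720 - 392) mod 720 = 328 minutes = 5:28.

Final answer: 5:28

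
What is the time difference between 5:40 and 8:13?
From 5:40 to 8:13:
(8 x 60 + 13) - (5 x 60 + 40) = 493 - 340 = 153 minutes
= 2 hours and 33 minutes

Final answer: 2 hours and 33 minutes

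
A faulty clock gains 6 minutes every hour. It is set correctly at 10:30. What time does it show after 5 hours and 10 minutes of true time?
For every 60 true minutes, the faulty clock advances 60 + 6 = 66 minutes.
True elapsed: 5 hours and 10 minutes = 310 minutes.
Faulty clock advances: 310 x 66/60 = 341 minutes (drift: 31 minutes ahead).
Shown time: 10:30 + 341 minutes = 4:11.

Final answer: 4:11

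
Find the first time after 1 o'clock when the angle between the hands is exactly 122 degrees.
At t minutes past 1:00, the hour hand is at 30 x 1 + 0.5t degrees and the minute hand is at 6t degrees.
The smaller angle between them is 122 degrees when |30H - 5.5t| = 122 or |30H - 5.5t| = 238.
With H = 1, solve 30 x 1 - 5.5t = +/- target for each target:
  t = (30 x 1 - 122) / 5.5 = -16.73 (outside (0, 60))
  t = (30 x 1 + 122) / 5.5 = 27.64
  t = (30 x 1 - 238) / 5.5 = -37.82 (outside (0, 60))
  t = (30 x 1 + 238) / 5.5 = 48.73
Valid solutions in (0, 60): {27.64, 48.73} minutes.
The first occurrence is t = 27.64 minutes.
The hands form a 122-degree angle at 27.64 minutes past 1:00.

Final answer: 27.64 minutes past 1:00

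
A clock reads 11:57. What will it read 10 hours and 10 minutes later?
Starting time: 11:57
Adding 10 minutes to 57 minutes: 57 + 10 = 67 minutes = 1 hour and 7 minutes
Adding 10 hours: 11 + 10 + 1 (carry) = 22 - 12 = 10
Final time: 10:07

Final answer: 10:07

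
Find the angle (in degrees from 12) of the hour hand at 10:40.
The hour hand moves 30 degrees per hour and 0.5 degrees per minute.
At 10:40: (10) x 30 + 40 x 0.5 = 300 + 20 = 320 degrees

Final answer: 320 degrees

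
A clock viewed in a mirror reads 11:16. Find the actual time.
Reflection across the vertical (12-6) axis maps a hand at angle A degrees to (360 - A) degrees, which sends a reading of T minutes past 12:00 to (720 - T) minutes past 12:00.
Mirror reads 11:16 = 676 minutes past 12:00.
Actual time: (720 - 676) mod 720 = 44 minutes = 12:44.

Final answer: 12:44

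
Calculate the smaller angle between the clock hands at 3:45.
Hour hand position: 3 x 30 + 45 x 0.5 = 112.5 degrees
Minute hand position: 45 x 6 = 270 degrees
Difference: |112.5 - 270| = 157.5 degrees
The angle between the hands is 157.5 degrees

Final answer: 157.5 degrees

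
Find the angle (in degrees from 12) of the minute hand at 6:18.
The minute hand moves 6 degrees per minute.
At 6:18: 18 x 6 = 108 degrees

Final answer: 108 degrees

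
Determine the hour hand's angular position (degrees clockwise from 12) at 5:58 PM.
The hour hand moves 30 degrees per hour and 0.5 degrees per minute.
At 5:58: (5) x 30 + 58 x 0.5 = 150 + 29 = 179 degrees

Final answer: 179 degrees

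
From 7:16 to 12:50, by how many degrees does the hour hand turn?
The hour hand moves 0.5 degrees per minute.
Time elapsed: 12:50 - 7:16 = 334 minutes
Angular displacement: 334 x 0.5 = 167 degrees

Final answer: 167 degrees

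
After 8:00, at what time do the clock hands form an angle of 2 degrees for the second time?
At t minutes past 8:00, the hour hand is at 30 x 8 + 0.5t degrees and the minute hand is at 6t degrees.
The smaller angle between them is 2 degrees when |30H - 5.5t| = 2 or |30H - 5.5t| = 358.
With H = 8, solve 30 x 8 - 5.5t = +/- target for each target:
  t = (30 x 8 - 2) / 5.5 = 43.27
  t = (30 x 8 + 2) / 5.5 = 44
  t = (30 x 8 - 358) / 5.5 = -21.45 (outside (0, 60))
  t = (30 x 8 + 358) / 5.5 = 108.73 (outside (0, 60))
Valid solutions in (0, 60): {43.27, 44} minutes.
The second occurrence is t = 44 minutes.
The hands form a 2-degree angle at 44 minutes past 8:00.

Final answer: 44 minutes past 8:00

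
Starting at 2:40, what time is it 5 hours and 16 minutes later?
Starting time: 2:40
Adding 16 minutes to 40 minutes: 40 + 16 = 56 minutes
Adding 5 hours: 2 + 5 = 7
Final time: 7:56

Final answer: 7:56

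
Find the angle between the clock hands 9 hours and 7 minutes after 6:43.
First find the time 9 hours and 7 minutes after 6:43.
Total minutes: 6 x 60 + 43 + 9 x 60 + 7 = 950.
950 mod 720 = 230 minutes = 3:50.
Now compute the angle at 3:50:
Hour hand: 3 x 30 + 50 x 0.5 = 115 degrees
Minute hand: 50 x 6 = 300 degrees
Difference: |115 - 300| = 185 degrees
Smaller angle: 360 - 185 = 175 degrees

Final answer: 175 degrees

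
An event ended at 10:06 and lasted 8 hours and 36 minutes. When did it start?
Starting time: 10:06 = 606 total minutes past 12:00
Subtracting: 8 hours and 36 minutes = 516 minutes
606 - 516 = 90 minutes
= 1 hour and 30 minutes past 12:00 = 1:30

Final answer: 1:30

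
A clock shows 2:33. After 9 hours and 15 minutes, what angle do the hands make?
First find the time 9 hours and 15 minutes after 2:33.
Total minutes: 2 x 60 + 33 + 9 x 60 + 15 = 708.
708 mod 720 = 708 minutes = 11:48.
Now compute the angle at 11:48:
Hour hand: 11 x 30 + 48 x 0.5 = 354 degrees
Minute hand: 48 x 6 = 288 degrees
Difference: |354 - 288| = 66 degrees
The angle is 66 degrees

Final answer: 66 degrees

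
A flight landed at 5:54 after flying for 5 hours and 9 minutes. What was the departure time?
Starting time: 5:54 = 354 total minutes past 12:00
Subtracting: 5 hours and 9 minutes = 309 minutes
354 - 309 = 45 minutes
= 45 minutes past 12:00 = 12:45

Final answer: 12:45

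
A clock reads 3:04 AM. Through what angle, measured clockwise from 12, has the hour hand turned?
The hour hand moves 30 degrees per hour and 0.5 degrees per minute.
At 3:04: (3) x 30 + 4 x 0.5 = 90 + 2 = 92 degrees

Final answer: 92 degrees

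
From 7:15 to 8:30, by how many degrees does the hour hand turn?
The hour hand moves 0.5 degrees per minute.
Time elapsed: 8:30 - 7:15 = 75 minutes
Angular displacement: 75 x 0.5 = 37.5 degrees

Final answer: 37.5 degrees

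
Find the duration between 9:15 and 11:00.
From 9:15 to 11:00:
(11 x 60 + 0) - (9 x 60 + 15) = 660 - 555 = 105 minutes
= 1 hour and 45 minutes

Final answer: 1 hour and 45 minutes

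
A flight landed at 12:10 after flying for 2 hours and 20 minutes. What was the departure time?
Starting time: 12:10 = 10 total minutes past 12:00
Subtracting: 2 hours and 20 minutes = 140 minutes
10 - 140 = -130 (negative, add 12 hours = 720) = 590 minutes
= 9 hours and 50 minutes past 12:00 = 9:50

Final answer: 9:50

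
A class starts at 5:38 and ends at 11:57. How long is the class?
From 5:38 to 11:57:
(11 x 60 + 57) - (5 x 60 + 38) = 717 - 338 = 379 minutes
= 6 hours and 19 minutes

Final answer: 6 hours and 19 minutes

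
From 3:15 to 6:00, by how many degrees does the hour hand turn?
The hour hand moves 0.5 degrees per minute.
Time elapsed: 6:00 - 3:15 = 165 minutes
Angular displacement: 165 x 0.5 = 82.5 degrees

Final answer: 82.5 degrees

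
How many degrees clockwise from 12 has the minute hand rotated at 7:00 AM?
The minute hand moves 6 degrees per minute.
At 7:00: 0 x 6 = 0 degrees

Final answer: 0 degrees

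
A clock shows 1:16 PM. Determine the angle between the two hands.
Hour hand position: 1 x 30 + 16 x 0.5 = 38 degrees
Minute hand position: 16 x 6 = 96 degrees
Difference: |38 - 96| = 58 degrees
The angle between the hands is 58 degrees

Final answer: 58 degrees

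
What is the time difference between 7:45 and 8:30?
From 7:45 to 8:30:
(8 x 60 + 30) - (7 x 60 + 45) = 510 - 465 = 45 minutes
= 45 minutes

Final answer: 45 minutes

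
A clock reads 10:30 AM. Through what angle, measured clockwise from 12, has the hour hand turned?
The hour hand moves 30 degrees per hour and 0.5 degrees per minute.
At 10:30: (10) x 30 + 30 x 0.5 = 300 + 15 = 315 degrees

Final answer: 315 degrees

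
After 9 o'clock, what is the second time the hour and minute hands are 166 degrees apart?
At t minutes past 9:00, the hour hand is at 30 x 9 + 0.5t degrees and the minute hand is at 6t degrees.
The smaller angle between them is 166 degrees when |30H - 5.5t| = 166 or |30H - 5.5t| = 194.
With H = 9, solve 30 x 9 - 5.5t = +/- target for each target:
  t = (30 x 9 - 166) / 5.5 = 18.91
  t = (30 x 9 + 166) / 5.5 = 79.27 (outside (0, 60))
  t = (30 x 9 - 194) / 5.5 = 13.82
  t = (30 x 9 + 194) / 5.5 = 84.36 (outside (0, 60))
Valid solutions in (0, 60): {13.82, 18.91} minutes.
The second occurrence is t = 18.91 minutes.
The hands form a 166-degree angle at 18.91 minutes past 9:00.

Final answer: 18.91 minutes past 9:00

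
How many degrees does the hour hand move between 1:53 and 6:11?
The hour hand moves 0.5 degrees per minute.
Time elapsed: 6:11 - 1:53 = 258 minutes
Angular displacement: 258 x 0.5 = 129 degrees

Final answer: 129 degrees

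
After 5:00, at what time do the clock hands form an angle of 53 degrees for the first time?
At t minutes past 5:00, the hour hand is at 30 x 5 + 0.5t degrees and the minute hand is at 6t degrees.
The smaller angle between them is 53 degrees when |30H - 5.5t| = 53 or |30H - 5.5t| = 307.
With H = 5, solve 30 x 5 - 5.5t = +/- target for each target:
  t = (30 x 5 - 53) / 5.5 = 17.64
  t = (30 x 5 + 53) / 5.5 = 36.91
  t = (30 x 5 - 307) / 5.5 = -28.55 (outside (0, 60))
  t = (30 x 5 + 307) / 5.5 = 83.09 (outside (0, 60))
Valid solutions in (0, 60): {17.64, 36.91} minutes.
The first occurrence is t = 17.64 minutes.
The hands form a 53-degree angle at 17.64 minutes past 5:00.

Final answer: 17.64 minutes past 5:00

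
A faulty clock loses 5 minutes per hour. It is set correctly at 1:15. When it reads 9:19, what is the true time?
For every 60 true minutes, the faulty clock advances 55 minutes, so 1 faulty-clock minute corresponds to 60/55 true minutes.
From 1:15 to 9:19 on the faulty dial is 484 minutes.
True elapsed: 484 x 60/55 = 528 minutes = 8 hours and 48 minutes.
True time: 1:15 + 8 hours and 48 minutes = 10:03.

Final answer: 10:03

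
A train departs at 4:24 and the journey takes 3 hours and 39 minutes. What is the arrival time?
Starting time: 4:24
Adding 39 minutes to 24 minutes: 24 + 39 = 63 minutes = 1 hour and 3 minutes
Adding 3 hours: 4 + 3 + 1 (carry) = 8
Final time: 8:03

Final answer: 8:03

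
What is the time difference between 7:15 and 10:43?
From 7:15 to 10:43:
(10 x 60 + 43) - (7 x 60 + 15) = 643 - 435 = 208 minutes
= 3 hours and 28 minutes

Final answer: 3 hours and 28 minutes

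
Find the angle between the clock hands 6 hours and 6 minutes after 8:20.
First find the time 6 hours and 6 minutes after 8:20.
Total minutes: 8 x 60 + 20 + 6 x 60 + 6 = 866.
866 mod 720 = 146 minutes = 2:26.
Now compute the angle at 2:26:
Hour hand: 2 x 30 + 26 x 0.5 = 73 degrees
Minute hand: 26 x 6 = 156 degrees
Difference: |73 - 156| = 83 degrees
The angle is 83 degrees

Final answer: 83 degrees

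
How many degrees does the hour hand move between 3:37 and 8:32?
The hour hand moves 0.5 degrees per minute.
Time elapsed: 8:32 - 3:37 = 295 minutes
Angular displacement: 295 x 0.5 = 147.5 degrees

Final answer: 147.5 degrees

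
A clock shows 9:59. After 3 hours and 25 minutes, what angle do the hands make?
First find the time 3 hours and 25 minutes after 9:59.
Total minutes: 9 x 60 + 59 + 3 x 60 + 25 = 804.
804 mod 720 = 84 minutes = 1:24.
Now compute the angle at 1:24:
Hour hand: 1 x 30 + 24 x 0.5 = 42 degrees
Minute hand: 24 x 6 = 144 degrees
Difference: |42 - 144| = 102 degrees
The angle is 102 degrees

Final answer: 102 degrees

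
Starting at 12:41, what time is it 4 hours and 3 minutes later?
Starting time: 12:41
Adding 3 minutes to 41 minutes: 41 + 3 = 44 minutes
Adding 4 hours: 12 + 4 = 16 - 12 = 4
Final time: 4:44

Final answer: 4:44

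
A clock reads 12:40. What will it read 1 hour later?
Starting time: 12:40
Adding 0 minutes to 40 minutes: 40 + 0 = 40 minutes
Adding 1 hour: 12 + 1 = 13 - 12 = 1
Final time: 1:40

Final answer: 1:40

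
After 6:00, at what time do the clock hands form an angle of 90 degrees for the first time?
At t minutes past 6:00, the hour hand is at 30 x 6 + 0.5t degrees and the minute hand is at 6t degrees.
The smaller angle between them is 90 degrees when |30H - 5.5t| = 90 or |30H - 5.5t| = 270.
With H = 6, solve 30 x 6 - 5.5t = +/- target for each target:
  t = (30 x 6 - 90) / 5.5 = 16.36
  t = (30 x 6 + 90) / 5.5 = 49.09
  t = (30 x 6 - 270) / 5.5 = -16.36 (outside (0, 60))
  t = (30 x 6 + 270) / 5.5 = 81.82 (outside (0, 60))
Valid solutions in (0, 60): {16.36, 49.09} minutes.
The first occurrence is t = 16.36 minutes.
The hands form a 90-degree angle at 16.36 minutes past 6:00.

Final answer: 16.36 minutes past 6:00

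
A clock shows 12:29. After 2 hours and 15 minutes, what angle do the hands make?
First find the time 2 hours and 15 minutes after 12:29.
Total minutes: 12 x 60 + 29 + 2 x 60 + 15 = 884.
884 mod 720 = 164 minutes = 2:44.
Now compute the angle at 2:44:
Hour hand: 2 x 30 + 44 x 0.5 = 82 degrees
Minute hand: 44 x 6 = 264 degrees
Difference: |82 - 264| = 182 degrees
Smaller angle: 360 - 182 = 178 degrees

Final answer: 178 degrees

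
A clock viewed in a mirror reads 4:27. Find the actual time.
Reflection across the vertical (12-6) axis maps a hand at angle A degrees to (360 - A) degrees, which sends a reading of T minutes past 12:00 to (720 - T) minutes past 12:00.
Mirror reads 4:27 = 267 minutes past 12:00.
Actual time: (720 - 267) mod 720 = 453 minutes = 7:33.

Final answer: 7:33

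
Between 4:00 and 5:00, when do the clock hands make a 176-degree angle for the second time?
At t minutes past 4:00, the hour hand is at 30 x 4 + 0.5t degrees and the minute hand is at 6t degrees.
The smaller angle between them is 176 degrees when |30H - 5.5t| = 176 or |30H - 5.5t| = 184.
With H = 4, solve 30 x 4 - 5.5t = +/- target for each target:
  t = (30 x 4 - 176) / 5.5 = -10.18 (outside (0, 60))
  t = (30 x 4 + 176) / 5.5 = 53.82
  t = (30 x 4 - 184) / 5.5 = -11.64 (outside (0, 60))
  t = (30 x 4 + 184) / 5.5 = 55.27
Valid solutions in (0, 60): {53.82, 55.27} minutes.
The second occurrence is t = 55.27 minutes.
The hands form a 176-degree angle at 55.27 minutes past 4:00.

Final answer: 55.27 minutes past 4:00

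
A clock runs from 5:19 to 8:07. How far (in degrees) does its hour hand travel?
The hour hand moves 0.5 degrees per minute.
Time elapsed: 8:07 - 5:19 = 168 minutes
Angular displacement: 168 x 0.5 = 84 degrees

Final answer: 84 degrees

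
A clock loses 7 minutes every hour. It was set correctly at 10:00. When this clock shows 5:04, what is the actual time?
For every 60 true minutes, the faulty clock advances 53 minutes, so 1 faulty-clock minute corresponds to 60/53 true minutes.
From 10:00 to 5:04 on the faulty dial is 424 minutes.
True elapsed: 424 x 60/53 = 480 minutes = 8 hours.
True time: 10:00 + 8 hours = 6:00.

Final answer: 6:00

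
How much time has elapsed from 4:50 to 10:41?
From 4:50 to 10:41:
(10 x 60 + 41) - (4 x 60 + 50) = 641 - 290 = 351 minutes
= 5 hours and 51 minutes

Final answer: 5 hours and 51 minutes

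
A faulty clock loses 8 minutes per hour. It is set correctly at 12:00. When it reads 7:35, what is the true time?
For every 60 true minutes, the faulty clock advances 52 minutes, so 1 faulty-clock minute corresponds to 60/52 true minutes.
From 12:00 to 7:35 on the faulty dial is 455 minutes.
True elapsed: 455 x 60/52 = 525 minutes = 8 hours and 45 minutes.
True time: 12:00 + 8 hours and 45 minutes = 8:45.

Final answer: 8:45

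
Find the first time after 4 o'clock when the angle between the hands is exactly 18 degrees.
At t minutes past 4:00, the hour hand is at 30 x 4 + 0.5t degrees and the minute hand is at 6t degrees.
The smaller angle between them is 18 degrees when |30H - 5.5t| = 18 or |30H - 5.5t| = 342.
With H = 4, solve 30 x 4 - 5.5t = +/- target for each target:
  t = (30 x 4 - 18) / 5.5 = 18.55
  t = (30 x 4 + 18) / 5.5 = 25.09
  t = (30 x 4 - 342) / 5.5 = -40.36 (outside (0, 60))
  t = (30 x 4 + 342) / 5.5 = 84 (outside (0, 60))
Valid solutions in (0, 60): {18.55, 25.09} minutes.
The first occurrence is t = 18.55 minutes.
The hands form a 18-degree angle at 18.55 minutes past 4:00.

Final answer: 18.55 minutes past 4:00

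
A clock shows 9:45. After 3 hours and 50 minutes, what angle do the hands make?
First find the time 3 hours and 50 minutes after 9:45.
Total minutes: 9 x 60 + 45 + 3 x 60 + 50 = 815.
815 mod 720 = 95 minutes = 1:35.
Now compute the angle at 1:35:
Hour hand: 1 x 30 + 35 x 0.5 = 47.5 degrees
Minute hand: 35 x 6 = 210 degrees
Difference: |47.5 - 210| = 162.5 degrees
The angle is 162.5 degrees

Final answer: 162.5 degrees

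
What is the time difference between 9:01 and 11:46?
From 9:01 to 11:46:
(11 x 60 + 46) - (9 x 60 + 1) = 706 - 541 = 165 minutes
= 2 hours and 45 minutes

Final answer: 2 hours and 45 minutes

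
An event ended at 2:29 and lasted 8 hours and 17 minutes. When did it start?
Starting time: 2:29 = 149 total minutes past 12:00
Subtracting: 8 hours and 17 minutes = 497 minutes
149 - 497 = -348 (negative, add 12 hours = 720) = 372 minutes
= 6 hours and 12 minutes past 12:00 = 6:12

Final answer: 6:12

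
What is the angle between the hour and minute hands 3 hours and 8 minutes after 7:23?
First find the time 3 hours and 8 minutes after 7:23.
Total minutes: 7 x 60 + 23 + 3 x 60 + 8 = 631.
631 mod 720 = 631 minutes = 10:31.
Now compute the angle at 10:31:
Hour hand: 10 x 30 + 31 x 0.5 = 315.5 degrees
Minute hand: 31 x 6 = 186 degrees
Difference: |315.5 - 186| = 129.5 degrees
The angle is 129.5 degrees

Final answer: 129.5 degrees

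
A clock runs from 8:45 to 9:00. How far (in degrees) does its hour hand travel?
The hour hand moves 0.5 degrees per minute.
Time elapsed: 9:00 - 8:45 = 15 minutes
Angular displacement: 15 x 0.5 = 7.5 degrees

Final answer: 7.5 degrees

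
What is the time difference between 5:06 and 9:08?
From 5:06 to 9:08:
(9 x 60 + 8) - (5 x 60 + 6) = 548 - 306 = 242 minutes
= 4 hours and 2 minutes

Final answer: 4 hours and 2 minutes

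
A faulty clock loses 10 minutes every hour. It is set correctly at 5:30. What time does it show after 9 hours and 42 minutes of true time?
For every 60 true minutes, the faulty clock advances 60 - 10 = 50 minutes.
True elapsed: 9 hours and 42 minutes = 582 minutes.
Faulty clock advances: 582 x 50/60 = 485 minutes (drift: 97 minutes behind).
Shown time: 5:30 + 485 minutes = 1:35.

Final answer: 1:35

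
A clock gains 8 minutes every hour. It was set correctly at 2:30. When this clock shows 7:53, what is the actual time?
For every 60 true minutes, the faulty clock advances 68 minutes, so 1 faulty-clock minute corresponds to 60/68 true minutes.
From 2:30 to 7:53 on the faulty dial is 323 minutes.
True elapsed: 323 x 60/68 = 285 minutes = 4 hours and 45 minutes.
True time: 2:30 + 4 hours and 45 minutes = 7:15.

Final answer: 7:15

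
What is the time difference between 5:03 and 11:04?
From 5:03 to 11:04:
(11 x 60 + 4) - (5 x 60 + 3) = 664 - 303 = 361 minutes
= 6 hours and 1 minute

Final answer: 6 hours and 1 minute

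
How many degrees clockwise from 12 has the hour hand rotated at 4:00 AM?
The hour hand moves 30 degrees per hour and 0.5 degrees per minute.
At 4:00: (4) x 30 + 0 x 0.5 = 120 + 0 = 120 degrees

Final answer: 120 degrees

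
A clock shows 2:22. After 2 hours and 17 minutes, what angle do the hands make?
First find the time 2 hours and 17 minutes after 2:22.
Total minutes: 2 x 60 + 22 + 2 x 60 + 17 = 279.
279 mod 720 = 279 minutes = 4:39.
Now compute the angle at 4:39:
Hour hand: 4 x 30 + 39 x 0.5 = 139.5 degrees
Minute hand: 39 x 6 = 234 degrees
Difference: |139.5 - 234| = 94.5 degrees
The angle is 94.5 degrees

Final answer: 94.5 degrees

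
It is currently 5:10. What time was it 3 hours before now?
Starting time: 5:10 = 310 total minutes past 12:00
Subtracting: 3 hours = 180 minutes
310 - 180 = 130 minutes
= 2 hours and 10 minutes past 12:00 = 2:10

Final answer: 2:10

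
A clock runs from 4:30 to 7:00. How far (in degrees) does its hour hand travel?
The hour hand moves 0.5 degrees per minute.
Time elapsed: 7:00 - 4:30 = 150 minutes
Angular displacement: 150 x 0.5 = 75 degrees

Final answer: 75 degrees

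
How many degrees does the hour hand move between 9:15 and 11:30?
The hour hand moves 0.5 degrees per minute.
Time elapsed: 11:30 - 9:15 = 135 minutes
Angular displacement: 135 x 0.5 = 67.5 degrees

Final answer: 67.5 degrees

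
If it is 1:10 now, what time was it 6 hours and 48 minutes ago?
Starting time: 1:10 = 70 total minutes past 12:00
Subtracting: 6 hours and 48 minutes = 408 minutes
70 - 408 = -338 (negative, add 12 hours = 720) = 382 minutes
= 6 hours and 22 minutes past 12:00 = 6:22

Final answer: 6:22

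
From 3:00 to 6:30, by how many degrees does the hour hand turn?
The hour hand moves 0.5 degrees per minute.
Time elapsed: 6:30 - 3:00 = 210 minutes
Angular displacement: 210 x 0.5 = 105 degrees

Final answer: 105 degrees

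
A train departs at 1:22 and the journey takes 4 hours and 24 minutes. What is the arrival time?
Starting time: 1:22
Adding 24 minutes to 22 minutes: 22 + 24 = 46 minutes
Adding 4 hours: 1 + 4 = 5
Final time: 5:46

Final answer: 5:46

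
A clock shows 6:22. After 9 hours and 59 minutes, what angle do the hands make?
First find the time 9 hours and 59 minutes after 6:22.
Total minutes: 6 x 60 + 22 + 9 x 60 + 59 = 981.
981 mod 720 = 261 minutes = 4:21.
Now compute the angle at 4:21:
Hour hand: 4 x 30 + 21 x 0.5 = 130.5 degrees
Minute hand: 21 x 6 = 126 degrees
Difference: |130.5 - 126| = 4.5 degrees
The angle is 4.5 degrees

Final answer: 4.5 degrees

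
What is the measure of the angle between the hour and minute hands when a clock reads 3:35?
Hour hand position: 3 x 30 + 35 x 0.5 = 107.5 degrees
Minute hand position: 35 x 6 = 210 degrees
Difference: |107.5 - 210| = 102.5 degrees
The angle between the hands is 102.5 degrees

Final answer: 102.5 degrees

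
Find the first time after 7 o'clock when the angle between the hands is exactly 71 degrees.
At t minutes past 7:00, the hour hand is at 30 x 7 + 0.5t degrees and the minute hand is at 6t degrees.
The smaller angle between them is 71 degrees when |30H - 5.5t| = 71 or |30H - 5.5t| = 289.
With H = 7, solve 30 x 7 - 5.5t = +/- target for each target:
  t = (30 x 7 - 71) / 5.5 = 25.27
  t = (30 x 7 + 71) / 5.5 = 51.09
  t = (30 x 7 - 289) / 5.5 = -14.36 (outside (0, 60))
  t = (30 x 7 + 289) / 5.5 = 90.73 (outside (0, 60))
Valid solutions in (0, 60): {25.27, 51.09} minutes.
The first occurrence is t = 25.27 minutes.
The hands form a 71-degree angle at 25.27 minutes past 7:00.

Final answer: 25.27 minutes past 7:00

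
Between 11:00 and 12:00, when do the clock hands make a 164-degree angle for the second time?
At t minutes past 11:00, the hour hand is at 30 x 11 + 0.5t degrees and the minute hand is at 6t degrees.
The smaller angle between them is 164 degrees when |30H - 5.5t| = 164 or |30H - 5.5t| = 196.
With H = 11, solve 30 x 11 - 5.5t = +/- target for each target:
  t = (30 x 11 - 164) / 5.5 = 30.18
  t = (30 x 11 + 164) / 5.5 = 89.82 (outside (0, 60))
  t = (30 x 11 - 196) / 5.5 = 24.36
  t = (30 x 11 + 196) / 5.5 = 95.64 (outside (0, 60))
Valid solutions in (0, 60): {24.36, 30.18} minutes.
The second occurrence is t = 30.18 minutes.
The hands form a 164-degree angle at 30.18 minutes past 11:00.

Final answer: 30.18 minutes past 11:00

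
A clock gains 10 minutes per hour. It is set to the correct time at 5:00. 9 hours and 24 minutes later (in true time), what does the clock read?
For every 60 true minutes, the faulty clock advances 60 + 10 = 70 minutes.
True elapsed: 9 hours and 24 minutes = 564 minutes.
Faulty clock advances: 564 x 70/60 = 658 minutes (drift: 94 minutes ahead).
Shown time: 5:00 + 658 minutes = 3:58.

Final answer: 3:58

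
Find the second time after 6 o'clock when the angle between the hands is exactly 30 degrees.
At t minutes past 6:00, the hour hand is at 30 x 6 + 0.5t degrees and the minute hand is at 6t degrees.
The smaller angle between them is 30 degrees when |30H - 5.5t| = 30 or |30H - 5.5t| = 330.
With H = 6, solve 30 x 6 - 5.5t = +/- target for each target:
  t = (30 x 6 - 30) / 5.5 = 27.27
  t = (30 x 6 + 30) / 5.5 = 38.18
  t = (30 x 6 - 330) / 5.5 = -27.27 (outside (0, 60))
  t = (30 x 6 + 330) / 5.5 = 92.73 (outside (0, 60))
Valid solutions in (0, 60): {27.27, 38.18} minutes.
The second occurrence is t = 38.18 minutes.
The hands form a 30-degree angle at 38.18 minutes past 6:00.

Final answer: 38.18 minutes past 6:00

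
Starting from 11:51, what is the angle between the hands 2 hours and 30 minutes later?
First find the time 2 hours and 30 minutes after 11:51.
Total minutes: 11 x 60 + 51 + 2 x 60 + 30 = 861.
861 mod 720 = 141 minutes = 2:21.
Now compute the angle at 2:21:
Hour hand: 2 x 30 + 21 x 0.5 = 70.5 degrees
Minute hand: 21 x 6 = 126 degrees
Difference: |70.5 - 126| = 55.5 degrees
The angle is 55.5 degrees

Final answer: 55.5 degrees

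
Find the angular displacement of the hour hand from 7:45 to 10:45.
The hour hand moves 0.5 degrees per minute.
Time elapsed: 10:45 - 7:45 = 180 minutes
Angular displacement: 180 x 0.5 = 90 degrees

Final answer: 90 degrees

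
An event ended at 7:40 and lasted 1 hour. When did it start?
Starting time: 7:40 = 460 total minutes past 12:00
Subtracting: 1 hour = 60 minutes
460 - 60 = 400 minutes
= 6 hours and 40 minutes past 12:00 = 6:40

Final answer: 6:40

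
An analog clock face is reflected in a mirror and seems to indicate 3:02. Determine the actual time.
Reflection across the vertical (12-6) axis maps a hand at angle A degrees to (360 - A) degrees, which sends a reading of T minutes past 12:00 to (720 - T) minutes past 12:00.
Mirror reads 3:02 = 182 minutes past 12:00.
Actual time: (720 - 182) mod 720 = 538 minutes = 8:58.

Final answer: 8:58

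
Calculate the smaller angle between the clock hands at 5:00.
Hour hand position: 5 x 30 + 0 x 0.5 = 150 degrees
Minute hand position: 0 x 6 = 0 degrees
Difference: |150 - 0| = 150 degrees
The angle between the hands is 150 degrees

Final answer: 150 degrees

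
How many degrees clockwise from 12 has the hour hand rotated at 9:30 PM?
The hour hand moves 30 degrees per hour and 0.5 degrees per minute.
At 9:30: (9) x 30 + 30 x 0.5 = 270 + 15 = 285 degrees

Final answer: 285 degrees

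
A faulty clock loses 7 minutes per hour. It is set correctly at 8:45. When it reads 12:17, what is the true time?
For every 60 true minutes, the faulty clock advances 53 minutes, so 1 faulty-clock minute corresponds to 60/53 true minutes.
From 8:45 to 12:17 on the faulty dial is 212 minutes.
True elapsed: 212 x 60/53 = 240 minutes = 4 hours.
True time: 8:45 + 4 hours = 12:45.

Final answer: 12:45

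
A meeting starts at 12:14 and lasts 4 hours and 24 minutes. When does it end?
Starting time: 12:14
Adding 24 minutes to 14 minutes: 14 + 24 = 38 minutes
Adding 4 hours: 12 + 4 = 16 - 12 = 4
Final time: 4:38

Final answer: 4:38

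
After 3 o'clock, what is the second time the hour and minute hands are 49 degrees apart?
At t minutes past 3:00, the hour hand is at 30 x 3 + 0.5t degrees and the minute hand is at 6t degrees.
The smaller angle between them is 49 degrees when |30H - 5.5t| = 49 or |30H - 5.5t| = 311.
With H = 3, solve 30 x 3 - 5.5t = +/- target for each target:
  t = (30 x 3 - 49) / 5.5 = 7.45
  t = (30 x 3 + 49) / 5.5 = 25.27
  t = (30 x 3 - 311) / 5.5 = -40.18 (outside (0, 60))
  t = (30 x 3 + 311) / 5.5 = 72.91 (outside (0, 60))
Valid solutions in (0, 60): {7.45, 25.27} minutes.
The second occurrence is t = 25.27 minutes.
The hands form a 49-degree angle at 25.27 minutes past 3:00.

Final answer: 25.27 minutes past 3:00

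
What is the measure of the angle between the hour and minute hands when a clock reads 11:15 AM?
Hour hand position: 11 x 30 + 15 x 0.5 = 337.5 degrees
Minute hand position: 15 x 6 = 90 degrees
Difference: |337.5 - 90| = 247.5 degrees
Since 247.5 > 180, the smaller angle is 360 - 247.5 = 112.5 degrees

Final answer: 112.5 degrees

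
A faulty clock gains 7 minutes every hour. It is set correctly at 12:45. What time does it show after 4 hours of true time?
For every 60 true minutes, the faulty clock advances 60 + 7 = 67 minutes.
True elapsed: 4 hours = 240 minutes.
Faulty clock advances: 240 x 67/60 = 268 minutes (drift: 28 minutes ahead).
Shown time: 12:45 + 268 minutes = 5:13.

Final answer: 5:13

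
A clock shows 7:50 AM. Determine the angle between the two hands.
Hour hand position: 7 x 30 + 50 x 0.5 = 235 degrees
Minute hand position: 50 x 6 = 300 degrees
Difference: |235 - 300| = 65 degrees
The angle between the hands is 65 degrees

Final answer: 65 degrees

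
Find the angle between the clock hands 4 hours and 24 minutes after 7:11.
First find the time 4 hours and 24 minutes after 7:11.
Total minutes: 7 x 60 + 11 + 4 x 60 + 24 = 695.
695 mod 720 = 695 minutes = 11:35.
Now compute the angle at 11:35:
Hour hand: 11 x 30 + 35 x 0.5 = 347.5 degrees
Minute hand: 35 x 6 = 210 degrees
Difference: |347.5 - 210| = 137.5 degrees
The angle is 137.5 degrees

Final answer: 137.5 degrees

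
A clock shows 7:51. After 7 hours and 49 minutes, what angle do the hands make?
First find the time 7 hours and 49 minutes after 7:51.
Total minutes: 7 x 60 + 51 + 7 x 60 + 49 = 940.
940 mod 720 = 220 minutes = 3:40.
Now compute the angle at 3:40:
Hour hand: 3 x 30 + 40 x 0.5 = 110 degrees
Minute hand: 40 x 6 = 240 degrees
Difference: |110 - 240| = 130 degrees
The angle is 130 degrees

Final answer: 130 degrees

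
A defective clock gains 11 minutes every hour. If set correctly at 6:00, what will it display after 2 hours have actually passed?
For every 60 true minutes, the faulty clock advances 60 + 11 = 71 minutes.
True elapsed: 2 hours = 120 minutes.
Faulty clock advances: 120 x 71/60 = 142 minutes (drift: 22 minutes ahead).
Shown time: 6:00 + 142 minutes = 8:22.

Final answer: 8:22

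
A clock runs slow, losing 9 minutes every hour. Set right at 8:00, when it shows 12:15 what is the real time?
For every 60 true minutes, the faulty clock advances 51 minutes, so 1 faulty-clock minute corresponds to 60/51 true minutes.
From 8:00 to 12:15 on the faulty dial is 255 minutes.
True elapsed: 255 x 60/51 = 300 minutes = 5 hours.
True time: 8:00 + 5 hours = 1:00.

Final answer: 1:00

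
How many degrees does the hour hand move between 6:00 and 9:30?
The hour hand moves 0.5 degrees per minute.
Time elapsed: 9:30 - 6:00 = 210 minutes
Angular displacement: 210 x 0.5 = 105 degrees

Final answer: 105 degrees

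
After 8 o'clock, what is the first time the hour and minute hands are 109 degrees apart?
At t minutes past 8:00, the hour hand is at 30 x 8 + 0.5t degrees and the minute hand is at 6t degrees.
The smaller angle between them is 109 degrees when |30H - 5.5t| = 109 or |30H - 5.5t| = 251.
With H = 8, solve 30 x 8 - 5.5t = +/- target for each target:
  t = (30 x 8 - 109) / 5.5 = 23.82
  t = (30 x 8 + 109) / 5.5 = 63.45 (outside (0, 60))
  t = (30 x 8 - 251) / 5.5 = -2 (outside (0, 60))
  t = (30 x 8 + 251) / 5.5 = 89.27 (outside (0, 60))
Valid solutions in (0, 60): {23.82} minutes.
The first occurrence is t = 23.82 minutes.
The hands form a 109-degree angle at 23.82 minutes past 8:00.

Final answer: 23.82 minutes past 8:00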